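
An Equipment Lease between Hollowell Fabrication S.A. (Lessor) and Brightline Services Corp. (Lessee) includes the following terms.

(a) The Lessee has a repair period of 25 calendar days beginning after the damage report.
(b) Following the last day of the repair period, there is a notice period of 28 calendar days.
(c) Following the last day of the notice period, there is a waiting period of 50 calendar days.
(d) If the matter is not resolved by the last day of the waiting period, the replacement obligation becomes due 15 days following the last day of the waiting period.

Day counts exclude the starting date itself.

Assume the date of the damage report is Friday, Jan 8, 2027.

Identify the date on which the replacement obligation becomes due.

May 6, 2027

The last day of the repair period: Jan 8, 2027 + 25 days = Feb 2, 2027.
Adding 28 calendar days to Feb 2, 2027 gives Mar 2, 2027, which is the last day of the notice period.
The last day of the waiting period: Mar 2, 2027 + 50 days = Apr 21, 2027.
Adding 15 calendar days to Apr 21, 2027 gives May 6, 2027, which is the date on which the replacement obligation becomes due.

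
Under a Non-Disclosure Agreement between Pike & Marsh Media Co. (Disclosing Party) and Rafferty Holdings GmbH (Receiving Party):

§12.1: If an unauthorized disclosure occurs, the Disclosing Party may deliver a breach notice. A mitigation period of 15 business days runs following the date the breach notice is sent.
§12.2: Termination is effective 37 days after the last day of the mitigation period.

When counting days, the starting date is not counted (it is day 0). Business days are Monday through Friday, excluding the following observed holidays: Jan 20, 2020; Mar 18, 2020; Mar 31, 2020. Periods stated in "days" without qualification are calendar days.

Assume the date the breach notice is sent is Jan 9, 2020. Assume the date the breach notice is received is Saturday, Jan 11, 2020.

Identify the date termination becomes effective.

Mar 8, 2020

The last day of the mitigation period: counting 15 business days from Thursday, Jan 9, 2020 (Jan 10, Jan 13, Jan 14, Jan 15, …, Jan 29, Jan 30, Jan 31, skipping weekends and the listed holiday on Jan 20) reaches Friday, Jan 31, 2020.
The date termination becomes effective: Jan 31, 2020 + 37 days = Mar 8, 2020.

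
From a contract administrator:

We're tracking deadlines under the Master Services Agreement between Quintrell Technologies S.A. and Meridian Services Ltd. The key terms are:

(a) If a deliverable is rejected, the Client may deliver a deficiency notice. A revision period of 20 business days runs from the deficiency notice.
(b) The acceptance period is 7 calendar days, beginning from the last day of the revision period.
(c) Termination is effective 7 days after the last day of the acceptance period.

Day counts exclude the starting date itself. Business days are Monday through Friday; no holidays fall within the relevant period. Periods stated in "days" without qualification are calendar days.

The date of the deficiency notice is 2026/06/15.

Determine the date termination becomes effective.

The last day of the revision period: 20 business days after Monday, 2026/06/15, skipping weekends — Jun 16, Jun 17, Jun 18, Jun 19, …, Jul 9, Jul 10, Jul 13 — lands on Monday, 2026/07/13.
The last day of the acceptance period: 7 calendar days after 2026/07/13 is 2026/07/20.
Adding 7 calendar days to 2026/07/20 gives 2026/07/27, which is the date termination becomes effective.

2026/07/27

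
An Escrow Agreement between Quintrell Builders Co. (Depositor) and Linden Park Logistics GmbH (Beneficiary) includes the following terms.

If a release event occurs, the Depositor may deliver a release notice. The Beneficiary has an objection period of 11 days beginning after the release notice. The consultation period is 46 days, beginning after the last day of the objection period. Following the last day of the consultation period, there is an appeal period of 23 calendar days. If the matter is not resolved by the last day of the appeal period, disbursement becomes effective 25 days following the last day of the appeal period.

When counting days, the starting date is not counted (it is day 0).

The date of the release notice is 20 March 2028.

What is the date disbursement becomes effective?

Adding 11 calendar days to 20 March 2028 gives 31 March 2028, which is the last day of the objection period.
The last day of the consultation period: 46 calendar days after 31 March 2028 is 16 May 2028.
The last day of the appeal period: 23 calendar days after 16 May 2028 is 8 June 2028.
The date disbursement becomes effective: 25 calendar days after 8 June 2028 is 3 July 2028.

3 July 2028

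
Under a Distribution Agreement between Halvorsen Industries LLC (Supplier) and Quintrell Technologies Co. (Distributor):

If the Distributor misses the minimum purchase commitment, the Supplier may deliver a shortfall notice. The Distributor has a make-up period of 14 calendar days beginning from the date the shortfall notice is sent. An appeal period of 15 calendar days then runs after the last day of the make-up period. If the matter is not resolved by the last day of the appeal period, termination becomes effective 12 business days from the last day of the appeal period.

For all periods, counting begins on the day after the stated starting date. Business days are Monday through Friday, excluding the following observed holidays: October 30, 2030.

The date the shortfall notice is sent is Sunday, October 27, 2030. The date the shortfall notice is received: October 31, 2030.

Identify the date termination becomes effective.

Adding 14 calendar days to October 27, 2030 gives November 10, 2030, which is the last day of the make-up period.
Adding 15 calendar days to November 10, 2030 gives November 25, 2030, which is the last day of the appeal period.
The date termination becomes effective: 12 business days after Monday, November 25, 2030, skipping weekends — Nov 26, Nov 27, Nov 28, Nov 29, …, Dec 9, Dec 10, Dec 11 — lands on Wednesday, December 11, 2030.

December 11, 2030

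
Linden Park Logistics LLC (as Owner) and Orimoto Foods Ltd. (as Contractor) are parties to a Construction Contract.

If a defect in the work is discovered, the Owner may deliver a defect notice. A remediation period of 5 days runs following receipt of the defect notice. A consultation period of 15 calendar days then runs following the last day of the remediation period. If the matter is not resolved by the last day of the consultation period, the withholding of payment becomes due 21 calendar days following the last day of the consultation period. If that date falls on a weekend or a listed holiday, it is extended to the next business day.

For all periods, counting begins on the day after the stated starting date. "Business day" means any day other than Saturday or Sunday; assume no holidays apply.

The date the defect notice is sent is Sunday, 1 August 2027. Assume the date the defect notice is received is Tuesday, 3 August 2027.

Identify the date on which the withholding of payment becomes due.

13 September 2027

The last day of the remediation period: 3 August 2027 + 5 days = 8 August 2027.
The last day of the consultation period: 15 calendar days after 8 August 2027 is 23 August 2027.
Adding 21 calendar days to 23 August 2027 gives 13 September 2027, which is the date on which the withholding of payment becomes due. 13 September 2027 is a Monday, so no roll-forward applies.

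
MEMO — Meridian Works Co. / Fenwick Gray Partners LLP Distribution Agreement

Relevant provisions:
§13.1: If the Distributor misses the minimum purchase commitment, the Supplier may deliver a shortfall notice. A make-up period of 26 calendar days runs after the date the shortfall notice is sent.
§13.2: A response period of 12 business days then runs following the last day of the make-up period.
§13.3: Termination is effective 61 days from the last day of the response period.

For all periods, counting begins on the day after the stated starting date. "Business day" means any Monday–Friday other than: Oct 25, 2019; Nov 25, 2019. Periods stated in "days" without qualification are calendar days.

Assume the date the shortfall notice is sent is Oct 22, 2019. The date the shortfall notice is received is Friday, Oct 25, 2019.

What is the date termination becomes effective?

Feb 3, 2020

Adding 26 calendar days to Oct 22, 2019 gives Nov 17, 2019, which is the last day of the make-up period.
From Sunday, Nov 17, 2019, 12 business days (Nov 18, Nov 19, Nov 20, Nov 21, …, Dec 2, Dec 3, Dec 4, skipping weekends and the listed holiday on Nov 25) brings us to Wednesday, Dec 4, 2019, which is the last day of the response period.
Adding 61 calendar days to Dec 4, 2019 gives Feb 3, 2020, which is the date termination becomes effective.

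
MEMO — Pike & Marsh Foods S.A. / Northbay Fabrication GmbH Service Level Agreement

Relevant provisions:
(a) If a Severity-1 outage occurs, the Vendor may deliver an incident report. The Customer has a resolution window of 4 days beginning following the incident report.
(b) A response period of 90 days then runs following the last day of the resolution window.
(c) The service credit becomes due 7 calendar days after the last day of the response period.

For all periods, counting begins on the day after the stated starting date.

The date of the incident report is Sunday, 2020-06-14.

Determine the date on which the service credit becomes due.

2020-09-23

The last day of the resolution window: 4 calendar days after 2020-06-14 is 2020-06-18.
The last day of the response period: 2020-06-18 + 90 days = 2020-09-16.
The date on which the service credit becomes due: 7 calendar days after 2020-09-16 is 2020-09-23.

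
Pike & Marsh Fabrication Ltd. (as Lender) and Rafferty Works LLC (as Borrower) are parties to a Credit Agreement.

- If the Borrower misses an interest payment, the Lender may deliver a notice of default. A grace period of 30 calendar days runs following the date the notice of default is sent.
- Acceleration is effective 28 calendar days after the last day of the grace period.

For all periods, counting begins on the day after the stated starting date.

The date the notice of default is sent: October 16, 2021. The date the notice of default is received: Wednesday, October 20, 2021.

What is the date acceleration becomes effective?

December 13, 2021

The last day of the grace period: October 16, 2021 + 30 days = November 15, 2021.
The date acceleration becomes effective: 28 calendar days after November 15, 2021 is December 13, 2021.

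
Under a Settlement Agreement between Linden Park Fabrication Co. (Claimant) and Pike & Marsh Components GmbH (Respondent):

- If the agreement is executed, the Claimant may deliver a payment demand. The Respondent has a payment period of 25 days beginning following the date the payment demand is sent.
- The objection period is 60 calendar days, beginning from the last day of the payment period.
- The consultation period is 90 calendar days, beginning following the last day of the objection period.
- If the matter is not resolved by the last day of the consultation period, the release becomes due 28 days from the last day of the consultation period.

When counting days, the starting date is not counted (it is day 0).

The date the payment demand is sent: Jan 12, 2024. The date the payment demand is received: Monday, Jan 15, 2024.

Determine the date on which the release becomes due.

Adding 25 calendar days to Jan 12, 2024 gives Feb 6, 2024, which is the last day of the payment period.
Adding 60 calendar days to Feb 6, 2024 gives Apr 6, 2024, which is the last day of the objection period.
The last day of the consultation period: Apr 6, 2024 + 90 days = Jul 5, 2024.
The date on which the release becomes due: 28 calendar days after Jul 5, 2024 is Aug 2, 2024.

Aug 2, 2024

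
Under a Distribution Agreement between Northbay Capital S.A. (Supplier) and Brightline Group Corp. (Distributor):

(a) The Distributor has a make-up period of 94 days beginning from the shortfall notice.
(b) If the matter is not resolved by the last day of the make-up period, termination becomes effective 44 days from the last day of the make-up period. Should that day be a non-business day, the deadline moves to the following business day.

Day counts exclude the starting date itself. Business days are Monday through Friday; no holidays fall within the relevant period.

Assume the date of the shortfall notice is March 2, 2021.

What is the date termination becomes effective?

The last day of the make-up period: March 2, 2021 + 94 days = June 4, 2021.
Adding 44 calendar days to June 4, 2021 gives July 18, 2021, which is the date termination becomes effective. That falls on a Sunday, so it rolls to the next business day, Monday, July 19, 2021.

July 19, 2021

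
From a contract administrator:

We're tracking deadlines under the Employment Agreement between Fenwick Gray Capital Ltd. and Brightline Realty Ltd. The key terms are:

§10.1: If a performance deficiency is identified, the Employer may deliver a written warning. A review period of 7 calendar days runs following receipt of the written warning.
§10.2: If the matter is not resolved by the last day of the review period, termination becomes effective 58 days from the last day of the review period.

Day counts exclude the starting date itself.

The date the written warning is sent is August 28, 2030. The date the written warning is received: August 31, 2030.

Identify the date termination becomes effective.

November 4, 2030

Adding 7 calendar days to August 31, 2030 gives September 7, 2030, which is the last day of the review period.
The date termination becomes effective: September 7, 2030 + 58 days = November 4, 2030.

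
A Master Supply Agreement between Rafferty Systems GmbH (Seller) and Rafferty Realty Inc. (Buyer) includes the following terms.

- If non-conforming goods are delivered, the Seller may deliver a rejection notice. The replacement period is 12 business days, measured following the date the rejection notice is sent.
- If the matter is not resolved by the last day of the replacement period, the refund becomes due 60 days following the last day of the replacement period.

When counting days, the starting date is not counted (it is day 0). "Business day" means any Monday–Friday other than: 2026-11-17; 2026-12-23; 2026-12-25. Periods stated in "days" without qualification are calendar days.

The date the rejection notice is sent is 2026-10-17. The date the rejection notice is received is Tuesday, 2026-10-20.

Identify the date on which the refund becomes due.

The last day of the replacement period: counting 12 business days from Saturday, 2026-10-17 (Oct 19, Oct 20, Oct 21, Oct 22, …, Oct 30, Nov 2, Nov 3, skipping weekends) reaches Tuesday, 2026-11-03.
The date on which the refund becomes due: 2026-11-03 + 60 days = 2027-01-02.

2027-01-02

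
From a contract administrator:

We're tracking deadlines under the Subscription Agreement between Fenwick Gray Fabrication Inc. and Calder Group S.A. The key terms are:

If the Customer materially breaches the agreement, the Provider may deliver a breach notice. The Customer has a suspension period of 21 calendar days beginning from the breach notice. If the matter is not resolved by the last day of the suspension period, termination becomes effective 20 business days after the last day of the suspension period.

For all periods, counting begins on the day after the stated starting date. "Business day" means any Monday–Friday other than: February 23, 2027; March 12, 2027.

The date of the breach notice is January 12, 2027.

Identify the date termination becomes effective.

Adding 21 calendar days to January 12, 2027 gives February 2, 2027, which is the last day of the suspension period.
From Tuesday, February 2, 2027, 20 business days (Feb 3, Feb 4, Feb 5, Feb 8, …, Mar 1, Mar 2, Mar 3, skipping weekends and the listed holiday on Feb 23) brings us to Wednesday, March 3, 2027, which is the date termination becomes effective.

March 3, 2027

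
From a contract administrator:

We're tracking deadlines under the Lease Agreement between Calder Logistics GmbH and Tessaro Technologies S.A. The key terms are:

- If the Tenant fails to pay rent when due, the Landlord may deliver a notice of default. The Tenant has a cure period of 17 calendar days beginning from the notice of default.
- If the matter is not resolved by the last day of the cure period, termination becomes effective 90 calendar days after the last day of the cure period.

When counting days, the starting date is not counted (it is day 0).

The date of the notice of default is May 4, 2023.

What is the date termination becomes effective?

August 19, 2023

Adding 17 calendar days to May 4, 2023 gives May 21, 2023, which is the last day of the cure period.
Adding 90 calendar days to May 21, 2023 gives August 19, 2023, which is the date termination becomes effective.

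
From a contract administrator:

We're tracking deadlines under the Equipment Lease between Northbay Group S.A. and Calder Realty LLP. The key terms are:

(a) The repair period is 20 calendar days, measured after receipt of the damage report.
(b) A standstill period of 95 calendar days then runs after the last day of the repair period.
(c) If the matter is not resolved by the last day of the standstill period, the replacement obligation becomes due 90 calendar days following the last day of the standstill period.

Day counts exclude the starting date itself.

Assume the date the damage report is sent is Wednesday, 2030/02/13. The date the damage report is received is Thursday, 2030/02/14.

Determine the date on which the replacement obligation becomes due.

The last day of the repair period: 20 calendar days after 2030/02/14 is 2030/03/06.
The last day of the standstill period: 2030/03/06 + 95 days = 2030/06/09.
Adding 90 calendar days to 2030/06/09 gives 2030/09/07, which is the date on which the replacement obligation becomes due.

2030/09/07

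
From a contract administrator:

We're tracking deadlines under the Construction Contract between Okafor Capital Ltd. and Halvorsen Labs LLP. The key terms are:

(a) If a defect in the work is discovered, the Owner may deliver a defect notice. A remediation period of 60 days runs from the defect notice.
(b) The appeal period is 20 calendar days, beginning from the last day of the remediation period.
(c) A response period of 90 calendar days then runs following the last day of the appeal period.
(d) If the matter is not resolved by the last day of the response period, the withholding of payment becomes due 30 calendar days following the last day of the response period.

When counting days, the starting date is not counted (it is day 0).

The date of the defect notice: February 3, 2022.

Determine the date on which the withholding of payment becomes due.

August 22, 2022

The last day of the remediation period: February 3, 2022 + 60 days = April 4, 2022.
Adding 20 calendar days to April 4, 2022 gives April 24, 2022, which is the last day of the appeal period.
The last day of the response period: 90 calendar days after April 24, 2022 is July 23, 2022.
Adding 30 calendar days to July 23, 2022 gives August 22, 2022, which is the date on which the withholding of payment becomes due.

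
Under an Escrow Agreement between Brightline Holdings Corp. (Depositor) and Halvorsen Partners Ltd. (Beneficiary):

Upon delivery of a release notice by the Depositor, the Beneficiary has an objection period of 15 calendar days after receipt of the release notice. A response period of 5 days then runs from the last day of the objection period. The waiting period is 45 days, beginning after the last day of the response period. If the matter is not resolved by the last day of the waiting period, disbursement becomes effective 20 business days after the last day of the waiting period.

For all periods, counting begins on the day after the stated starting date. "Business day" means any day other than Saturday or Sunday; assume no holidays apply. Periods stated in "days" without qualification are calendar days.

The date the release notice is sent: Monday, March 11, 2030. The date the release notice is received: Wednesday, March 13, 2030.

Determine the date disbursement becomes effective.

June 14, 2030

The last day of the objection period: March 13, 2030 + 15 days = March 28, 2030.
The last day of the response period: 5 calendar days after March 28, 2030 is April 2, 2030.
The last day of the waiting period: 45 calendar days after April 2, 2030 is May 17, 2030.
The date disbursement becomes effective: 20 business days after Friday, May 17, 2030, skipping weekends — May 20, May 21, May 22, May 23, …, Jun 12, Jun 13, Jun 14 — lands on Friday, June 14, 2030.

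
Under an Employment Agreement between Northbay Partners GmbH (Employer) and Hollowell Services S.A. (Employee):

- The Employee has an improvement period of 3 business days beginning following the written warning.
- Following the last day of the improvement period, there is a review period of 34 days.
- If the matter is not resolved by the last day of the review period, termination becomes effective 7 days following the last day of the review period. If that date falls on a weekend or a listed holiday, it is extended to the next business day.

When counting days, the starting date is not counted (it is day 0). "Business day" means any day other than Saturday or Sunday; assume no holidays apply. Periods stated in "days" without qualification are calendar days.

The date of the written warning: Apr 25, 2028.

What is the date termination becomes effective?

Jun 8, 2028

From Tuesday, Apr 25, 2028, 3 business days (Apr 26, Apr 27, Apr 28, skipping weekends) brings us to Friday, Apr 28, 2028, which is the last day of the improvement period.
The last day of the review period: Apr 28, 2028 + 34 days = Jun 1, 2028.
Adding 7 calendar days to Jun 1, 2028 gives Jun 8, 2028, which is the date termination becomes effective. Jun 8, 2028 is a Thursday, so no roll-forward applies.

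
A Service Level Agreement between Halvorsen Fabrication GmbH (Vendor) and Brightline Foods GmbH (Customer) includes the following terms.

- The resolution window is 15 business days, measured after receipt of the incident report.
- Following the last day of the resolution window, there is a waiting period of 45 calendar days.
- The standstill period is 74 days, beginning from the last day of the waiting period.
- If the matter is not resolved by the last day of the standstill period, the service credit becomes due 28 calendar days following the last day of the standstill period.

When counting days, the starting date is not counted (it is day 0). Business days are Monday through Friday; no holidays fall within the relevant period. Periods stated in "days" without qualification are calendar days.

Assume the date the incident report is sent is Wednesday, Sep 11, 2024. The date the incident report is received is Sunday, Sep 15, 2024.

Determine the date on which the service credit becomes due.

Feb 28, 2025

The last day of the resolution window: 15 business days after Sunday, Sep 15, 2024, skipping weekends — Sep 16, Sep 17, Sep 18, Sep 19, …, Oct 2, Oct 3, Oct 4 — lands on Friday, Oct 4, 2024.
Adding 45 calendar days to Oct 4, 2024 gives Nov 18, 2024, which is the last day of the waiting period.
Adding 74 calendar days to Nov 18, 2024 gives Jan 31, 2025, which is the last day of the standstill period.
Adding 28 calendar days to Jan 31, 2025 gives Feb 28, 2025, which is the date on which the service credit becomes due.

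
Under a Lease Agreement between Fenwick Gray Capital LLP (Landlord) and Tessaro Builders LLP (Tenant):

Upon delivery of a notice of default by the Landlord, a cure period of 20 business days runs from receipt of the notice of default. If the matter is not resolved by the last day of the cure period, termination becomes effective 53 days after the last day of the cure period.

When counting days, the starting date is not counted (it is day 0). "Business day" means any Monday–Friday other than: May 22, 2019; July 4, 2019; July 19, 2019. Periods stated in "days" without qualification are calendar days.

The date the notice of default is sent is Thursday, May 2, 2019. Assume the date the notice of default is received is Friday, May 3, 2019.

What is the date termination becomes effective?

From Friday, May 3, 2019, 20 business days (May 6, May 7, May 8, May 9, …, May 30, May 31, Jun 3, skipping weekends and the listed holiday on May 22) brings us to Monday, June 3, 2019, which is the last day of the cure period.
Adding 53 calendar days to June 3, 2019 gives July 26, 2019, which is the date termination becomes effective.

July 26, 2019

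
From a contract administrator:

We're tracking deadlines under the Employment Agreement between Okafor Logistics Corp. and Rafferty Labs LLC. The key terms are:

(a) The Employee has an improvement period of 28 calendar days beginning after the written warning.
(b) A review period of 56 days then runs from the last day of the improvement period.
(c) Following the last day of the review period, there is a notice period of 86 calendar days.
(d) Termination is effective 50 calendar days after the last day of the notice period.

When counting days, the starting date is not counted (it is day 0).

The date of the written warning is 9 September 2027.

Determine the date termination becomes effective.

16 April 2028

The last day of the improvement period: 9 September 2027 + 28 days = 7 October 2027.
Adding 56 calendar days to 7 October 2027 gives 2 December 2027, which is the last day of the review period.
The last day of the notice period: 86 calendar days after 2 December 2027 is 26 February 2028.
The date termination becomes effective: 50 calendar days after 26 February 2028 is 16 April 2028.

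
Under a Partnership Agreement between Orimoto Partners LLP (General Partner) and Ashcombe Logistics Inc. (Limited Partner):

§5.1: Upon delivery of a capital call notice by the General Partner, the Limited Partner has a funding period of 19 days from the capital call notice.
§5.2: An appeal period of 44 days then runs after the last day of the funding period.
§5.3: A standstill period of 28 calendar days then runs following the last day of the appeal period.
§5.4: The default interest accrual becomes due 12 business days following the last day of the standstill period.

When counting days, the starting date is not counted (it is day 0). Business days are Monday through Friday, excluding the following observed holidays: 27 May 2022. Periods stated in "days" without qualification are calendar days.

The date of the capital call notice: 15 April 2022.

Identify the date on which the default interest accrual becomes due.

The last day of the funding period: 15 April 2022 + 19 days = 4 May 2022.
The last day of the appeal period: 44 calendar days after 4 May 2022 is 17 June 2022.
The last day of the standstill period: 28 calendar days after 17 June 2022 is 15 July 2022.
From Friday, 15 July 2022, 12 business days (Jul 18, Jul 19, Jul 20, Jul 21, …, Jul 29, Aug 1, Aug 2, skipping weekends) brings us to Tuesday, 2 August 2022, which is the date on which the default interest accrual becomes due.

2 August 2022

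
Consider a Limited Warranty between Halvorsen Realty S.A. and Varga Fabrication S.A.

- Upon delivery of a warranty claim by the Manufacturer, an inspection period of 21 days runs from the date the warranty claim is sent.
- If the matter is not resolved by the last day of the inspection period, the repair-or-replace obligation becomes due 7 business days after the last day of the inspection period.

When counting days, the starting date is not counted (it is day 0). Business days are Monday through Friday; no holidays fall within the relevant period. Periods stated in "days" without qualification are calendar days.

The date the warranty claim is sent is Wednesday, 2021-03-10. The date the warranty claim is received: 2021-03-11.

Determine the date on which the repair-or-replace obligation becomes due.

The last day of the inspection period: 21 calendar days after 2021-03-10 is 2021-03-31.
The date on which the repair-or-replace obligation becomes due: 7 business days after Wednesday, 2021-03-31, skipping weekends — Apr 1, Apr 2, Apr 5, Apr 6, Apr 7, Apr 8, Apr 9 — lands on Friday, 2021-04-09.

2021-04-09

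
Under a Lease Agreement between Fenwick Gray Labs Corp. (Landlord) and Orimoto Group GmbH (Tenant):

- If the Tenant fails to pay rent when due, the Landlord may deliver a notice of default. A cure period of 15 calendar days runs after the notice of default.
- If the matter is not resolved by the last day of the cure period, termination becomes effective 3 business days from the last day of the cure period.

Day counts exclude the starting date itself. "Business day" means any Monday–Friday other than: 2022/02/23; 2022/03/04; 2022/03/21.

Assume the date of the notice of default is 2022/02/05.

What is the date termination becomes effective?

The last day of the cure period: 2022/02/05 + 15 days = 2022/02/20.
The date termination becomes effective: 3 business days after Sunday, 2022/02/20, skipping weekends and the listed holiday on Feb 23 — Feb 21, Feb 22, Feb 24 — lands on Thursday, 2022/02/24.

2022/02/24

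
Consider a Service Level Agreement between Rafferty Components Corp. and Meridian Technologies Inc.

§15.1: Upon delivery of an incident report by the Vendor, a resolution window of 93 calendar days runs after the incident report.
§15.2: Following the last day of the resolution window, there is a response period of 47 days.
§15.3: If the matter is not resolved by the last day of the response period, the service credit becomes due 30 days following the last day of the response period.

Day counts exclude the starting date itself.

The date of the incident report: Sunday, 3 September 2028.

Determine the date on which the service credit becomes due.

20 February 2029

The last day of the resolution window: 93 calendar days after 3 September 2028 is 5 December 2028.
The last day of the response period: 5 December 2028 + 47 days = 21 January 2029.
The date on which the service credit becomes due: 21 January 2029 + 30 days = 20 February 2029.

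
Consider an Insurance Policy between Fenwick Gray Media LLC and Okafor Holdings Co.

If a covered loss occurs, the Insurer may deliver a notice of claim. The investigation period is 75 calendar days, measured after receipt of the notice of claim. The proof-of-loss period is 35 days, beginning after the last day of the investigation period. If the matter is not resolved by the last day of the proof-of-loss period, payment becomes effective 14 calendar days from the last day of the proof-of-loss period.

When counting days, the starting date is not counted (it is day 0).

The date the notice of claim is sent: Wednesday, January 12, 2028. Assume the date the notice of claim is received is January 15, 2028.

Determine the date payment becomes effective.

The last day of the investigation period: 75 calendar days after January 15, 2028 is March 30, 2028.
The last day of the proof-of-loss period: 35 calendar days after March 30, 2028 is May 4, 2028.
The date payment becomes effective: 14 calendar days after May 4, 2028 is May 18, 2028.

May 18, 2028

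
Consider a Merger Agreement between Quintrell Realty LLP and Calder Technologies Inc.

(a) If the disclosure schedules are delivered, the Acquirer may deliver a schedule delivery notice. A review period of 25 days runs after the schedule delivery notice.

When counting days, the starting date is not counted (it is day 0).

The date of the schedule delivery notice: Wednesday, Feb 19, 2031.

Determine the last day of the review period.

Mar 16, 2031

Adding 25 calendar days to Feb 19, 2031 gives Mar 16, 2031, which is the last day of the review period.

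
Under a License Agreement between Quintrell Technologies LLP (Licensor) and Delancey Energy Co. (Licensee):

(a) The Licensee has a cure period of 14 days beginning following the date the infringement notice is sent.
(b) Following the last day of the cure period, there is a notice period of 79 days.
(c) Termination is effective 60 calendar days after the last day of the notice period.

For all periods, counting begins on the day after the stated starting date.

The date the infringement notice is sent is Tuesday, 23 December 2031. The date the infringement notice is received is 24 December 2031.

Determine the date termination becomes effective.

24 May 2032

The last day of the cure period: 14 calendar days after 23 December 2031 is 6 January 2032.
The last day of the notice period: 6 January 2032 + 79 days = 25 March 2032.
Adding 60 calendar days to 25 March 2032 gives 24 May 2032, which is the date termination becomes effective.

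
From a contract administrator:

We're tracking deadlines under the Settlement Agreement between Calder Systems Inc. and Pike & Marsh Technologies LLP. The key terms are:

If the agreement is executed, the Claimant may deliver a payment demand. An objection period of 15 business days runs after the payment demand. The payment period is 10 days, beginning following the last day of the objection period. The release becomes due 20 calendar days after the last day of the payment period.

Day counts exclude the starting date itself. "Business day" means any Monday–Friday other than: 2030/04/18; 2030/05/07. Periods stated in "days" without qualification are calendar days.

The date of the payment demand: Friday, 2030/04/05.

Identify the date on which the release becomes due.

2030/05/29

The last day of the objection period: 15 business days after Friday, 2030/04/05, skipping weekends and the listed holiday on Apr 18 — Apr 8, Apr 9, Apr 10, Apr 11, …, Apr 25, Apr 26, Apr 29 — lands on Monday, 2030/04/29.
The last day of the payment period: 2030/04/29 + 10 days = 2030/05/09.
The date on which the release becomes due: 2030/05/09 + 20 days = 2030/05/29.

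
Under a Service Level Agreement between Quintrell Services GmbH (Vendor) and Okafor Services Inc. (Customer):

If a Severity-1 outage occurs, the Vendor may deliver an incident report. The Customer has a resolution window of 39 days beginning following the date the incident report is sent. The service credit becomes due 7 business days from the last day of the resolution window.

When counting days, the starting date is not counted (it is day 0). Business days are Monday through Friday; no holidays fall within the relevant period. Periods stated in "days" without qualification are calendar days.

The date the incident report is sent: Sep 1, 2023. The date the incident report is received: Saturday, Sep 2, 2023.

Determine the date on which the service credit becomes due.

The last day of the resolution window: Sep 1, 2023 + 39 days = Oct 10, 2023.
From Tuesday, Oct 10, 2023, 7 business days (Oct 11, Oct 12, Oct 13, Oct 16, Oct 17, Oct 18, Oct 19, skipping weekends) brings us to Thursday, Oct 19, 2023, which is the date on which the service credit becomes due.

Oct 19, 2023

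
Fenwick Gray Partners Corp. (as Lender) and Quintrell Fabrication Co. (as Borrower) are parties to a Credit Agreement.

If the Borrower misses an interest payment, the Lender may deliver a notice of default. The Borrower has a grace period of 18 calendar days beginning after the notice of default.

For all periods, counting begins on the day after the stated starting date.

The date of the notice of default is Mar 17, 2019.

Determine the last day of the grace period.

The last day of the grace period: Mar 17, 2019 + 18 days = Apr 4, 2019.

Apr 4, 2019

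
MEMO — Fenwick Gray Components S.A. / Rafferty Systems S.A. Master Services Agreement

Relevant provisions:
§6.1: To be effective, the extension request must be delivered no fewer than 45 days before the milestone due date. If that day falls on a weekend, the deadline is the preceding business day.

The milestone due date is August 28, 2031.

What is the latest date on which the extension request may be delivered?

July 14, 2031

Counting back 45 calendar days from August 28, 2031 gives July 14, 2031. That is a Monday, so no adjustment is needed.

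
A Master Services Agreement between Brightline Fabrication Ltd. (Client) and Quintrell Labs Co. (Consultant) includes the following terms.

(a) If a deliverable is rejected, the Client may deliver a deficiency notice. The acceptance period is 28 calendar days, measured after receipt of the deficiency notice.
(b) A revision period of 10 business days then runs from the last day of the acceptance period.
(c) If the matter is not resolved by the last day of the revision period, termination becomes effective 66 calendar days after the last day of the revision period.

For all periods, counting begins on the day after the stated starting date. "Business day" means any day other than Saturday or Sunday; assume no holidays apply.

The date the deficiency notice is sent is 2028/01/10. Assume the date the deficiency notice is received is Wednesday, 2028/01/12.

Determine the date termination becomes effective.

The last day of the acceptance period: 28 calendar days after 2028/01/12 is 2028/02/09.
The last day of the revision period: counting 10 business days from Wednesday, 2028/02/09 (Feb 10, Feb 11, Feb 14, Feb 15, Feb 16, Feb 17, Feb 18, Feb 21, Feb 22, Feb 23, skipping weekends) reaches Wednesday, 2028/02/23.
The date termination becomes effective: 2028/02/23 + 66 days = 2028/04/29.

2028/04/29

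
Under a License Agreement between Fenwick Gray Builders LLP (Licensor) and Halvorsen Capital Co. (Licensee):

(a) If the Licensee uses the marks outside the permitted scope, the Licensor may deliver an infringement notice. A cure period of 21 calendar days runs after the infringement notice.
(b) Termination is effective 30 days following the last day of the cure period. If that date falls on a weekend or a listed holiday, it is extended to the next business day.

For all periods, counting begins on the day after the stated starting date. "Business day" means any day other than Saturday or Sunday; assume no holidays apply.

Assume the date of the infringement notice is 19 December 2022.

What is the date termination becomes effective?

Adding 21 calendar days to 19 December 2022 gives 9 January 2023, which is the last day of the cure period.
The date termination becomes effective: 30 calendar days after 9 January 2023 is 8 February 2023. 8 February 2023 is a Wednesday, so no roll-forward applies.

8 February 2023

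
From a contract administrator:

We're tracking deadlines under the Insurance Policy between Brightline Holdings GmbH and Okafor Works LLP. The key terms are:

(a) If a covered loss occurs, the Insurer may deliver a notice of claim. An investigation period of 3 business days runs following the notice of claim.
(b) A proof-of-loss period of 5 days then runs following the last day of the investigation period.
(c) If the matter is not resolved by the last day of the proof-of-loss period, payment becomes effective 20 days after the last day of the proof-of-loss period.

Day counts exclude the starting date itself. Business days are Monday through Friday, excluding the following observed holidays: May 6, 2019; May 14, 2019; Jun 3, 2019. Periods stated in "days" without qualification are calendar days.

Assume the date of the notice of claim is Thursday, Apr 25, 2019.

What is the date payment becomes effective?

From Thursday, Apr 25, 2019, 3 business days (Apr 26, Apr 29, Apr 30, skipping weekends) brings us to Tuesday, Apr 30, 2019, which is the last day of the investigation period.
Adding 5 calendar days to Apr 30, 2019 gives May 5, 2019, which is the last day of the proof-of-loss period.
The date payment becomes effective: May 5, 2019 + 20 days = May 25, 2019.

May 25, 2019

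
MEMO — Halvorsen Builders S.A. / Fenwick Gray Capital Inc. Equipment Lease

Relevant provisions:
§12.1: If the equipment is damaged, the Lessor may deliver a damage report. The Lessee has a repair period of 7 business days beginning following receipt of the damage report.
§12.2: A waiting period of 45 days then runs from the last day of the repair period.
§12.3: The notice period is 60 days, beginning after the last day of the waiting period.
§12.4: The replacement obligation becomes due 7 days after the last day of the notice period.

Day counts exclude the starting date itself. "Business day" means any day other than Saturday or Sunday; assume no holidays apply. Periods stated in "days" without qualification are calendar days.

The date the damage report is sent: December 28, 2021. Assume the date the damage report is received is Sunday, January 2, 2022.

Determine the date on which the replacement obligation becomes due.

May 3, 2022

From Sunday, January 2, 2022, 7 business days (Jan 3, Jan 4, Jan 5, Jan 6, Jan 7, Jan 10, Jan 11, skipping weekends) brings us to Tuesday, January 11, 2022, which is the last day of the repair period.
The last day of the waiting period: January 11, 2022 + 45 days = February 25, 2022.
Adding 60 calendar days to February 25, 2022 gives April 26, 2022, which is the last day of the notice period.
The date on which the replacement obligation becomes due: April 26, 2022 + 7 days = May 3, 2022.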